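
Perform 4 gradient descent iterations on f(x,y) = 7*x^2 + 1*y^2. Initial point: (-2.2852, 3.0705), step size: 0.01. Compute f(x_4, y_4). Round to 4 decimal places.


Gradient descent on f(x,y) = 7*x^2 + 1*y^2.
Starting point: (-2.2852, 3.0705), alpha = 0.01
Step 1: grad_x = 2*7*-2.2852 = -31.9928, grad_y = 2*1*3.0705 = 6.141
  x_1 = -2.2852 - 0.01*-31.9928 = -1.9653
  y_1 = 3.0705 - 0.01*6.141 = 3.0091
Step 2: grad_x = 2*7*-1.9653 = -27.5138, grad_y = 2*1*3.0091 = 6.0182
  x_2 = -1.9653 - 0.01*-27.5138 = -1.6901
  y_2 = 3.0091 - 0.01*6.0182 = 2.9489
Step 3: grad_x = 2*7*-1.6901 = -23.6619, grad_y = 2*1*2.9489 = 5.8978
  x_3 = -1.6901 - 0.01*-23.6619 = -1.4535
  y_3 = 2.9489 - 0.01*5.8978 = 2.8899
Step 4: grad_x = 2*7*-1.4535 = -20.3492, grad_y = 2*1*2.8899 = 5.7799
  x_4 = -1.4535 - 0.01*-20.3492 = -1.25
  y_4 = 2.8899 - 0.01*5.7799 = 2.8321
f(-1.25, 2.8321) = 7*(-1.25)^2 + 1*2.8321^2 = 18.9589


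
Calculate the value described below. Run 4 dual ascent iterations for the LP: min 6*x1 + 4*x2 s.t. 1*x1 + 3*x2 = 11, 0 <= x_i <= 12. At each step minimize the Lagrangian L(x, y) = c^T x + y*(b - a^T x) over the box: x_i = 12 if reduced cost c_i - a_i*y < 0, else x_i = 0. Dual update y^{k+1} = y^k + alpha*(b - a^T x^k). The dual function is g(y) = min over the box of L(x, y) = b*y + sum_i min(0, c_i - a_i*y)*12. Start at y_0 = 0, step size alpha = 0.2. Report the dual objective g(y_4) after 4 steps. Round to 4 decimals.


Dual ascent for LP: min 6*x1 + 4*x2, 1*x1 + 3*x2 = 11, 0 <= x_i <= 12
Step 1: y^k = 0.0, reduced costs: (6.0, 4.0)
  x^k = (0.0, 0.0), subgradient = b - a^T x = 11.0
  y^{k+1} = 0.0 + 0.2*11.0 = 2.2
Step 2: y^k = 2.2, reduced costs: (3.8, -2.6)
  x^k = (0.0, 12.0), subgradient = b - a^T x = -25.0
  y^{k+1} = 2.2 + 0.2*-25.0 = -2.8
Step 3: y^k = -2.8, reduced costs: (8.8, 12.4)
  x^k = (0.0, 0.0), subgradient = b - a^T x = 11.0
  y^{k+1} = -2.8 + 0.2*11.0 = -0.6
Step 4: y^k = -0.6, reduced costs: (6.6, 5.8)
  x^k = (0.0, 0.0), subgradient = b - a^T x = 11.0
  y^{k+1} = -0.6 + 0.2*11.0 = 1.6
Dual objective at y_4 = 1.6: reduced costs (4.4, -0.8), box minimizer x = (0.0, 12.0)
g(y_4) = b*y + (c1 - a1*y)*x1 + (c2 - a2*y)*x2 = 11*1.6 + 4.4*0.0 + (-0.8)*12.0 = 17.6 + 0.0 - 9.6 = 8.0


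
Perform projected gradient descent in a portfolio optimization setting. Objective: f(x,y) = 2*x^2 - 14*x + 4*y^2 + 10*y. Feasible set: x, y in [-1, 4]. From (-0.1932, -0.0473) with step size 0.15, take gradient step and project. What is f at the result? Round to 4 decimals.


Step 1: Compute gradient at (-0.1932, -0.0473).
grad_x = 2*2*-0.1932 - 14 = -14.7728
grad_y = 2*4*-0.0473 + 10 = 9.6216
Step 2: Gradient step.
x_raw = -0.1932 - 0.15*-14.7728 = 2.0227
y_raw = -0.0473 - 0.15*9.6216 = -1.4905
Step 3: Project onto [-1, 4].
x_proj = clip(2.0227) = 2.0227
y_proj = clip(-1.4905) = -1.0
Step 4: Evaluate f.
f(2.0227, -1.0) = -26.1353


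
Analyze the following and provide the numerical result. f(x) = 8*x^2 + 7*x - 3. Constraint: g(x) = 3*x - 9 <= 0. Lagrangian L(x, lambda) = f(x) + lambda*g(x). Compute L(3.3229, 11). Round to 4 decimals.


Step 1: Evaluate f(x).
f(3.3229) = 8*3.3229^2 + 7*3.3229 - 3 = 108.5936
Step 2: Evaluate g(x).
g(3.3229) = 3*3.3229 - 9 = 0.9687
Step 3: Compute Lagrangian.
L = 108.5936 + 11*0.9687 = 119.2493


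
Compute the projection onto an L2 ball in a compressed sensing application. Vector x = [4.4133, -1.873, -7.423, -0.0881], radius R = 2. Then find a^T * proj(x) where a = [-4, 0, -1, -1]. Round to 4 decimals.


Step 1: Compute ||x|| (intermediates to 6 decimals).
||x|| = sqrt(4.4133^2 + (-1.873)^2 + (-7.423)^2 + (-0.0881)^2) = 8.837083
Step 2: Project.
Since ||x|| > R, scale = R/||x|| = 2/8.837083 = 0.226319, proj(x) = scale * x
proj(x) = [0.998814, -0.423895, -1.679966, -0.019939]
Step 3: Dot product.
a^T * proj(x) = -4*0.998814 + 0*(-0.423895) - 1*(-1.679966) - 1*(-0.019939) = -2.2954


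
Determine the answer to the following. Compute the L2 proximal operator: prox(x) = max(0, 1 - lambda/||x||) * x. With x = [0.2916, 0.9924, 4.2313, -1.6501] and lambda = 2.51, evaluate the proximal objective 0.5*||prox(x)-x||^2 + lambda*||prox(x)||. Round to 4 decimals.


Step 1: Compute ||x||.
||x|| = 4.658
Step 2: Compute scaling factor.
scale = max(0, 1 - 2.51/4.658) = 0.4611
Step 3: prox(x) = [0.1345, 0.4576, 1.9512, -0.7609]
||prox(x)|| = 2.148
Step 4: Proximal objective.
0.5*||prox-x||^2 = 3.1501
lambda*||prox|| = 5.3915
Total = 8.5414


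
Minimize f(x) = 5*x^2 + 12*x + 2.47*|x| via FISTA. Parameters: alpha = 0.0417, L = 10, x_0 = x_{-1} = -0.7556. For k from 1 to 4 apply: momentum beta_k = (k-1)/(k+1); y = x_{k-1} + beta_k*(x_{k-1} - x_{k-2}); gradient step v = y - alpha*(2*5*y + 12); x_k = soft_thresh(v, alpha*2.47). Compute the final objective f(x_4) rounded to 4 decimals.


FISTA on f(x) = 5*x^2 + 12*x + 2.47*|x|
L = 10, alpha = 0.0417
Iteration 1: beta = 0.0, y = -0.7556 + 0.0*(-0.7556 + 0.7556) = -0.7556
  grad(y) = 4.444, v = y - alpha*grad = -0.9409
  prox(v) = soft_thresh(-0.9409, 0.103) = -0.8379
Iteration 2: beta = 0.3333, y = -0.8379 + 0.3333*(-0.8379 + 0.7556) = -0.8654
  grad(y) = 3.3465, v = y - alpha*grad = -1.0049
  prox(v) = soft_thresh(-1.0049, 0.103) = -0.9019
Iteration 3: beta = 0.5, y = -0.9019 + 0.5*(-0.9019 + 0.8379) = -0.9339
  grad(y) = 2.661, v = y - alpha*grad = -1.0449
  prox(v) = soft_thresh(-1.0449, 0.103) = -0.9419
Iteration 4: beta = 0.6, y = -0.9419 + 0.6*(-0.9419 + 0.9019) = -0.9658
  grad(y) = 2.3416, v = y - alpha*grad = -1.0635
  prox(v) = soft_thresh(-1.0635, 0.103) = -0.9605
f(x_4) = 5*(-0.9605)^2 + 12*(-0.9605) + 2.47*|-0.9605| = -4.5408


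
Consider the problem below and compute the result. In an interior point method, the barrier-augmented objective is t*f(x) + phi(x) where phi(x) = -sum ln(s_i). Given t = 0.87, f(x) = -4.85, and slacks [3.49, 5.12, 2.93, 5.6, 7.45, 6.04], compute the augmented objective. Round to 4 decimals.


Step 1: Compute log-barrier.
ln values: [1.2499, 1.6332, 1.075, 1.7228, 2.0082, 1.7984]
phi = -(1.2499 + 1.6332 + 1.075 + 1.7228 + 2.0082 + 1.7984) = -9.4874
Step 2: Compute augmented objective.
t*f(x) = 0.87*-4.85 = -4.2195
Total = -4.2195 - 9.4874 = -13.7069


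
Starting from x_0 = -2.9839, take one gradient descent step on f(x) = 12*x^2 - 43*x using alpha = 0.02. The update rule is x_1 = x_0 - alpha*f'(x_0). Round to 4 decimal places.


We compute the gradient at x_0 and apply the update.
f'(x) = 24*x - 43
f'(-2.9839) = 24*-2.9839 - 43 = -114.6136
x_1 = -2.9839 - 0.02*-114.6136 = -0.6916


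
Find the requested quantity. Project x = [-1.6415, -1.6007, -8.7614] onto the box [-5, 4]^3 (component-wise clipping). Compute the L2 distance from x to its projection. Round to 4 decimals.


Project each component onto [-5, 4].
clip(-1.6415) = -1.6415, clip(-1.6007) = -1.6007, clip(-8.7614) = -5.0
Projection = [-1.6415, -1.6007, -5.0]
Squared diffs: [0.0, 0.0, 14.1481]
Distance = sqrt(14.1481) = 3.7614


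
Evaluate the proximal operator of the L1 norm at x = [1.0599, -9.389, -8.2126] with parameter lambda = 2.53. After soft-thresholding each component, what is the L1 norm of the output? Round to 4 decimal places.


Soft-thresholding with lambda = 2.53:
prox(1.0599) = sign(1.0599)*max(|1.0599| - 2.53, 0) = 0.0
prox(-9.389) = sign(-9.389)*max(|-9.389| - 2.53, 0) = -6.859
prox(-8.2126) = sign(-8.2126)*max(|-8.2126| - 2.53, 0) = -5.6826
prox(x) = [0.0, -6.859, -5.6826]
||prox(x)||_1 = 0.0 + 6.859 + 5.6826 = 12.5416


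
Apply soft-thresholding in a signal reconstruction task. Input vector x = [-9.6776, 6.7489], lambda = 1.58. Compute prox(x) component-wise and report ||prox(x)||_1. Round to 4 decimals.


Soft-thresholding with lambda = 1.58:
prox(-9.6776) = sign(-9.6776)*max(|-9.6776| - 1.58, 0) = -8.0976
prox(6.7489) = sign(6.7489)*max(|6.7489| - 1.58, 0) = 5.1689
prox(x) = [-8.0976, 5.1689]
||prox(x)||_1 = 8.0976 + 5.1689 = 13.2665


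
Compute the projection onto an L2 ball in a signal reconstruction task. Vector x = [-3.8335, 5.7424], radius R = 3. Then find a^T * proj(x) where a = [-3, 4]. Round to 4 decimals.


Step 1: Compute ||x|| (intermediates to 6 decimals).
||x|| = sqrt((-3.8335)^2 + 5.7424^2) = 6.90441
Step 2: Project.
Since ||x|| > R, scale = R/||x|| = 3/6.90441 = 0.434505, proj(x) = scale * x
proj(x) = [-1.665675, 2.495102]
Step 3: Dot product.
a^T * proj(x) = -3*(-1.665675) + 4*2.495102 = 14.9774


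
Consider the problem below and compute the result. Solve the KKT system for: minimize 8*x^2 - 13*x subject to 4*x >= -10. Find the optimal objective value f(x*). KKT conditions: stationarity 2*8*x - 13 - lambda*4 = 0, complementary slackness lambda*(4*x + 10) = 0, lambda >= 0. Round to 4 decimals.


Step 1: Try lambda = 0 (constraint inactive).
Stationarity: 2*8*x - 13 = 0
x* = 13/(2*8) = 0.8125
Check constraint: 4*0.8125 = 3.25 >= -10 -- satisfied.
Step 2: Compute optimal value.
f(x*) = 8*0.8125^2 - 13*0.8125 = -5.2813


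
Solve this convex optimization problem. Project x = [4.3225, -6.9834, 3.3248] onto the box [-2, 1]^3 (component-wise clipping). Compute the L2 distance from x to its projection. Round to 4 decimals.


Project each component onto [-2, 1].
clip(4.3225) = 1.0, clip(-6.9834) = -2.0, clip(3.3248) = 1.0
Projection = [1.0, -2.0, 1.0]
Squared diffs: [11.039, 24.8343, 5.4047]
Distance = sqrt(41.278) = 6.4248


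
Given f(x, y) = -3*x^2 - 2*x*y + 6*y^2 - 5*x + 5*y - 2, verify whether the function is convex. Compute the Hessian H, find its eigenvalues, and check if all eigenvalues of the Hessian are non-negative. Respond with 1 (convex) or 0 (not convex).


The Hessian of f(x,y) = -3*x^2 - 2*x*y + 6*y^2 - 5*x + 5*y - 2 is:
H = [[-6, -2], [-2, 12]]
Trace = -6 + 12 = 6
Determinant = -6*12 - (-2)^2 = -76
Discriminant = (6)^2 - 4*-76 = 340.0
Eigenvalues: lambda_1 = -6.2195, lambda_2 = 12.2195
The function is not convex.

0


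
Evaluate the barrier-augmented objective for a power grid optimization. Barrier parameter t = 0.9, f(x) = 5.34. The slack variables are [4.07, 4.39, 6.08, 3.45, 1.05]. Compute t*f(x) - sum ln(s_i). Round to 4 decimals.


Step 1: Compute log-barrier.
ln values: [1.4036, 1.4793, 1.805, 1.2384, 0.0488]
phi = -(1.4036 + 1.4793 + 1.805 + 1.2384 + 0.0488) = -5.9751
Step 2: Compute augmented objective.
t*f(x) = 0.9*5.34 = 4.806
Total = 4.806 - 5.9751 = -1.1691


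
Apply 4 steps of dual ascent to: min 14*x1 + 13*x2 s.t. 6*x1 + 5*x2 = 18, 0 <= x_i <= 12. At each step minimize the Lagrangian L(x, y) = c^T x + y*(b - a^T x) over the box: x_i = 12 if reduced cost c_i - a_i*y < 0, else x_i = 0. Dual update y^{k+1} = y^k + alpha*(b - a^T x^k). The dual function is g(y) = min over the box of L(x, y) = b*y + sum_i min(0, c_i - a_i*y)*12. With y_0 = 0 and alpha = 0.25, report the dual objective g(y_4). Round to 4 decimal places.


Dual ascent for LP: min 14*x1 + 13*x2, 6*x1 + 5*x2 = 18, 0 <= x_i <= 12
Step 1: y^k = 0.0, reduced costs: (14.0, 13.0)
  x^k = (0.0, 0.0), subgradient = b - a^T x = 18.0
  y^{k+1} = 0.0 + 0.25*18.0 = 4.5
Step 2: y^k = 4.5, reduced costs: (-13.0, -9.5)
  x^k = (12.0, 12.0), subgradient = b - a^T x = -114.0
  y^{k+1} = 4.5 + 0.25*-114.0 = -24.0
Step 3: y^k = -24.0, reduced costs: (158.0, 133.0)
  x^k = (0.0, 0.0), subgradient = b - a^T x = 18.0
  y^{k+1} = -24.0 + 0.25*18.0 = -19.5
Step 4: y^k = -19.5, reduced costs: (131.0, 110.5)
  x^k = (0.0, 0.0), subgradient = b - a^T x = 18.0
  y^{k+1} = -19.5 + 0.25*18.0 = -15.0
Dual objective at y_4 = -15.0: reduced costs (104.0, 88.0), box minimizer x = (0.0, 0.0)
g(y_4) = b*y + (c1 - a1*y)*x1 + (c2 - a2*y)*x2 = 18*(-15.0) + 104.0*0.0 + 88.0*0.0 = -270.0 + 0.0 + 0.0 = -270.0


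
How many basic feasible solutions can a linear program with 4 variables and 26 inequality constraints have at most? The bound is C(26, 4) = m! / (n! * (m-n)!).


Each vertex corresponds to some choice of n active constraints out of m, so the number of vertices is at most C(m, n) = m! / (n!(m-n)!).
m = 26, n = 4
Numerator: 26 * 25 * 24 * 23
Denominator: 4! = 24
C(26, 4) = 14950


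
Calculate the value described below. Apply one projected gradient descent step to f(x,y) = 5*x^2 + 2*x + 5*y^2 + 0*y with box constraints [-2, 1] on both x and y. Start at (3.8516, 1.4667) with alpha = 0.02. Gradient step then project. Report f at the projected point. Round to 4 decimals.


Step 1: Compute gradient at (3.8516, 1.4667).
grad_x = 2*5*3.8516 + 2 = 40.516
grad_y = 2*5*1.4667 + 0 = 14.667
Step 2: Gradient step.
x_raw = 3.8516 - 0.02*40.516 = 3.0413
y_raw = 1.4667 - 0.02*14.667 = 1.1734
Step 3: Project onto [-2, 1].
x_proj = clip(3.0413) = 1.0
y_proj = clip(1.1734) = 1.0
Step 4: Evaluate f.
f(1.0, 1.0) = 12.0


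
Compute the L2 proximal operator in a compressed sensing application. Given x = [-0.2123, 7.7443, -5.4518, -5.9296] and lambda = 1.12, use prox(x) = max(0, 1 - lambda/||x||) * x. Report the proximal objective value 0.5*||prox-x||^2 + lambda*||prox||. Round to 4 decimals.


Step 1: Compute ||x||.
||x|| = 11.1759
Step 2: Compute scaling factor.
scale = max(0, 1 - 1.12/11.1759) = 0.8998
Step 3: prox(x) = [-0.191, 6.9682, -4.9054, -5.3354]
||prox(x)|| = 10.0559
Step 4: Proximal objective.
0.5*||prox-x||^2 = 0.6272
lambda*||prox|| = 11.2626
Total = 11.8898


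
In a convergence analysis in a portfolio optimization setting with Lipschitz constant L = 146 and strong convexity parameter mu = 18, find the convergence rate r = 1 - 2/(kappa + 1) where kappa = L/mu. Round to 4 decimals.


Step 1: Compute the condition number.
kappa = L/mu = 146/18 = 8.1111
Step 2: Compute the convergence rate.
r = 1 - 2/(kappa + 1) = 1 - 2*mu/(L + mu) = (L - mu)/(L + mu) = 128/164 = 0.7805


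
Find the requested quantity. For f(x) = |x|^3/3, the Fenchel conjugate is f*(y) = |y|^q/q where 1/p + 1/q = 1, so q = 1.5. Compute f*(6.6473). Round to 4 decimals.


The conjugate exponent q satisfies 1/p + 1/q = 1.
p = 3, so q = 3/(3 - 1) = 1.5
|y|^q = 6.6473^1.5 = 17.1383
f*(6.6473) = 17.1383 / 1.5 = 11.4255


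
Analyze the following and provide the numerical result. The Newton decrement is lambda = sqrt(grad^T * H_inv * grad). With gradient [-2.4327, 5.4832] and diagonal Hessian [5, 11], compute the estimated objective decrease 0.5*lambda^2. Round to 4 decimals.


Step 1: H is diagonal, so H^(-1) * g = [-0.4865, 0.4985].
Step 2: g^T H^(-1) g = sum_i g_i^2 / H_ii
  = (-2.4327)^2/5 + (5.4832)^2/11
  = 1.1836 + 2.7332 = 3.9168
Step 3: Objective decrease = 0.5 * g^T H^(-1) g = 1.9584


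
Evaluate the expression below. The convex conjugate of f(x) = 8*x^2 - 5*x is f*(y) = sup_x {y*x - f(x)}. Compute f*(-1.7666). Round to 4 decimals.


f*(y) = sup_x {y*x - a*x^2 - b*x} = sup_x {(y-b)*x - a*x^2}
FOC: (y - b) - 2a*x = 0 => x* = (y - b)/(2a)
x* = (-1.7666 + 5)/(2*8) = 0.2021
f*(-1.7666) = (y-b)^2/(4a) = (-1.7666 + 5)^2/(4*8)
= 10.4549/32 = 0.3267


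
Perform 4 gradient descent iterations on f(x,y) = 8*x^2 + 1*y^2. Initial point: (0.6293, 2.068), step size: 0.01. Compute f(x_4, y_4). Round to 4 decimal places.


Gradient descent on f(x,y) = 8*x^2 + 1*y^2.
Starting point: (0.6293, 2.068), alpha = 0.01
Step 1: grad_x = 2*8*0.6293 = 10.0688, grad_y = 2*1*2.068 = 4.136
  x_1 = 0.6293 - 0.01*10.0688 = 0.5286
  y_1 = 2.068 - 0.01*4.136 = 2.0266
Step 2: grad_x = 2*8*0.5286 = 8.4578, grad_y = 2*1*2.0266 = 4.0533
  x_2 = 0.5286 - 0.01*8.4578 = 0.444
  y_2 = 2.0266 - 0.01*4.0533 = 1.9861
Step 3: grad_x = 2*8*0.444 = 7.1045, grad_y = 2*1*1.9861 = 3.9722
  x_3 = 0.444 - 0.01*7.1045 = 0.373
  y_3 = 1.9861 - 0.01*3.9722 = 1.9464
Step 4: grad_x = 2*8*0.373 = 5.9678, grad_y = 2*1*1.9464 = 3.8928
  x_4 = 0.373 - 0.01*5.9678 = 0.3133
  y_4 = 1.9464 - 0.01*3.8928 = 1.9075
f(0.3133, 1.9075) = 8*0.3133^2 + 1*1.9075^2 = 4.4237


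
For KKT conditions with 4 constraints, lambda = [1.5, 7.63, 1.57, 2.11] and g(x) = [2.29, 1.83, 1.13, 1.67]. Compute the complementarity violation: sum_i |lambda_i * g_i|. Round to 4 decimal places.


KKT complementary slackness check:
lambda_1 * g_1 = 1.5 * 2.29 = 3.435
lambda_2 * g_2 = 7.63 * 1.83 = 13.9629
lambda_3 * g_3 = 1.57 * 1.13 = 1.7741
lambda_4 * g_4 = 2.11 * 1.67 = 3.5237
Total violation = 3.435 + 13.9629 + 1.7741 + 3.5237 = 22.6957


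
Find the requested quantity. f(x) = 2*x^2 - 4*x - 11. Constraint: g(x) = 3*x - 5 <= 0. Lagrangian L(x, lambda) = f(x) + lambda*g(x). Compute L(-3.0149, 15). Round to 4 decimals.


Step 1: Evaluate f(x).
f(-3.0149) = 2*(-3.0149)^2 - 4*(-3.0149) - 11 = 19.2388
Step 2: Evaluate g(x).
g(-3.0149) = 3*-3.0149 - 5 = -14.0447
Step 3: Compute Lagrangian.
L = 19.2388 + 15*-14.0447 = -191.4317


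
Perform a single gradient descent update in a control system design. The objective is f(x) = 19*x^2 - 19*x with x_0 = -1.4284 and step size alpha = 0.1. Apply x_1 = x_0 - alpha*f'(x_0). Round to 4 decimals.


We compute the gradient at x_0 and apply the update.
f'(x) = 38*x - 19
f'(-1.4284) = 38*-1.4284 - 19 = -73.2792
x_1 = -1.4284 - 0.1*-73.2792 = 5.8995


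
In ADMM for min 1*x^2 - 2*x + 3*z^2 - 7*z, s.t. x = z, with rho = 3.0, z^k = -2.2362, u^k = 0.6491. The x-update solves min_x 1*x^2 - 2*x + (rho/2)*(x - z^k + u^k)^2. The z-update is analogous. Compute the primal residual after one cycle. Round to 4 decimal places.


ADMM iteration with rho = 3.0, z^k = -2.2362, u^k = 0.6491
Step 1: x-update.
Minimize 1*x^2 - 2*x + (3.0/2)*(x + 2.2362 + 0.6491)^2
FOC: (2*1 + 3.0)*x = 2 + 3.0*(-2.2362 - 0.6491)
x^{k+1} = -1.3312
Step 2: z-update.
Minimize 3*z^2 - 7*z + (3.0/2)*(-1.3312 - z + 0.6491)^2
FOC: (2*3 + 3.0)*z = 7 + 3.0*(-1.3312 + 0.6491)
z^{k+1} = 0.5504
Step 3: u-update.
u^{k+1} = 0.6491 - 1.3312 - 0.5504 = -1.2325
Step 4: Primal residual = |-1.3312 - 0.5504| = 1.8816


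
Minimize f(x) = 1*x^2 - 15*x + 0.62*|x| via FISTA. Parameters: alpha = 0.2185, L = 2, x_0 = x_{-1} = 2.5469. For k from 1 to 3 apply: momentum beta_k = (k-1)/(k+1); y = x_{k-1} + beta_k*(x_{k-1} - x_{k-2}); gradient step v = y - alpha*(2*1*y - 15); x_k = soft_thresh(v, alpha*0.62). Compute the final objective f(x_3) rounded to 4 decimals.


FISTA on f(x) = 1*x^2 - 15*x + 0.62*|x|
L = 2, alpha = 0.2185
Iteration 1: beta = 0.0, y = 2.5469 + 0.0*(2.5469 - 2.5469) = 2.5469
  grad(y) = -9.9062, v = y - alpha*grad = 4.7114
  prox(v) = soft_thresh(4.7114, 0.1355) = 4.5759
Iteration 2: beta = 0.3333, y = 4.5759 + 0.3333*(4.5759 - 2.5469) = 5.2523
  grad(y) = -4.4954, v = y - alpha*grad = 6.2345
  prox(v) = soft_thresh(6.2345, 0.1355) = 6.0991
Iteration 3: beta = 0.5, y = 6.0991 + 0.5*(6.0991 - 4.5759) = 6.8606
  grad(y) = -1.2787, v = y - alpha*grad = 7.14
  prox(v) = soft_thresh(7.14, 0.1355) = 7.0046
f(x_3) = 1*7.0046^2 - 15*7.0046 + 0.62*|7.0046| = -51.6617


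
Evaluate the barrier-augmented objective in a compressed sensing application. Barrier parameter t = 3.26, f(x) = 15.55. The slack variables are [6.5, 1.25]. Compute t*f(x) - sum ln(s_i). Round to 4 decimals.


Step 1: Compute log-barrier.
ln values: [1.8718, 0.2231]
phi = -(1.8718 + 0.2231) = -2.0949
Step 2: Compute augmented objective.
t*f(x) = 3.26*15.55 = 50.693
Total = 50.693 - 2.0949 = 48.5981


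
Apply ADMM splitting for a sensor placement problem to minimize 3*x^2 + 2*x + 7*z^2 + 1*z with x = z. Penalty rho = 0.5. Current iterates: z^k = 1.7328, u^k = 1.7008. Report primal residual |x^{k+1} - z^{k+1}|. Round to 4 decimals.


ADMM iteration with rho = 0.5, z^k = 1.7328, u^k = 1.7008
Step 1: x-update.
Minimize 3*x^2 + 2*x + (0.5/2)*(x - 1.7328 + 1.7008)^2
FOC: (2*3 + 0.5)*x = -2 + 0.5*(1.7328 - 1.7008)
x^{k+1} = -0.3052
Step 2: z-update.
Minimize 7*z^2 + 1*z + (0.5/2)*(-0.3052 - z + 1.7008)^2
FOC: (2*7 + 0.5)*z = -1 + 0.5*(-0.3052 + 1.7008)
z^{k+1} = -0.0208
Step 3: u-update.
u^{k+1} = 1.7008 - 0.3052 + 0.0208 = 1.4164
Step 4: Primal residual = |-0.3052 + 0.0208| = 0.2844


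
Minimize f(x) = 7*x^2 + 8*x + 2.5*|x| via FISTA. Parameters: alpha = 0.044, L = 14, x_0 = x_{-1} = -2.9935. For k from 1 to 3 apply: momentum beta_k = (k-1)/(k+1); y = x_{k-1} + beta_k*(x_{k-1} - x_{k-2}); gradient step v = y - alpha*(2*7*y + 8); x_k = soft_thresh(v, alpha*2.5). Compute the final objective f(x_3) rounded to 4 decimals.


FISTA on f(x) = 7*x^2 + 8*x + 2.5*|x|
L = 14, alpha = 0.044
Iteration 1: beta = 0.0, y = -2.9935 + 0.0*(-2.9935 + 2.9935) = -2.9935
  grad(y) = -33.909, v = y - alpha*grad = -1.5015
  prox(v) = soft_thresh(-1.5015, 0.11) = -1.3915
Iteration 2: beta = 0.3333, y = -1.3915 + 0.3333*(-1.3915 + 2.9935) = -0.8575
  grad(y) = -4.0051, v = y - alpha*grad = -0.6813
  prox(v) = soft_thresh(-0.6813, 0.11) = -0.5713
Iteration 3: beta = 0.5, y = -0.5713 + 0.5*(-0.5713 + 1.3915) = -0.1612
  grad(y) = 5.7436, v = y - alpha*grad = -0.4139
  prox(v) = soft_thresh(-0.4139, 0.11) = -0.3039
f(x_3) = 7*(-0.3039)^2 + 8*(-0.3039) + 2.5*|-0.3039| = -1.025


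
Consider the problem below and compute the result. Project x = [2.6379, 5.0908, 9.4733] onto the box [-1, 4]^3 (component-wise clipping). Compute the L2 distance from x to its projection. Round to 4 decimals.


Project each component onto [-1, 4].
clip(2.6379) = 2.6379, clip(5.0908) = 4.0, clip(9.4733) = 4.0
Projection = [2.6379, 4.0, 4.0]
Squared diffs: [0.0, 1.1898, 29.957]
Distance = sqrt(31.1468) = 5.5809


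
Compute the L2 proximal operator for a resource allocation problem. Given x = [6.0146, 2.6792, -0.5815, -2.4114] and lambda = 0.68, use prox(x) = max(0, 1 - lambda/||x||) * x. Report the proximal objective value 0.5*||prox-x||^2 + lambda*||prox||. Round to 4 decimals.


Step 1: Compute ||x||.
||x|| = 7.0361
Step 2: Compute scaling factor.
scale = max(0, 1 - 0.68/7.0361) = 0.9034
Step 3: prox(x) = [5.4333, 2.4203, -0.5253, -2.1784]
||prox(x)|| = 6.3561
Step 4: Proximal objective.
0.5*||prox-x||^2 = 0.2312
lambda*||prox|| = 4.3221
Total = 4.5533


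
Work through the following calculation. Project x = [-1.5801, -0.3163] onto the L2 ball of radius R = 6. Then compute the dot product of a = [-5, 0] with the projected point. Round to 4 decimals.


Step 1: Compute ||x|| (intermediates to 6 decimals).
||x|| = sqrt((-1.5801)^2 + (-0.3163)^2) = 1.611447
Step 2: Project.
Since ||x|| <= R, proj = x (no scaling needed).
proj(x) = [-1.5801, -0.3163]
Step 3: Dot product.
a^T * proj(x) = -5*(-1.5801) + 0*(-0.3163) = 7.9005


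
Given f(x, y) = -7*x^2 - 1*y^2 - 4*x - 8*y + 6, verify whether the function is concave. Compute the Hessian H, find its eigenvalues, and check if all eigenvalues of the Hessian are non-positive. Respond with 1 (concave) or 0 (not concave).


The Hessian of f(x,y) = -7*x^2 - 1*y^2 - 4*x - 8*y + 6 is:
H = [[-14, 0], [0, -2]]
Trace = -14 - 2 = -16
Determinant = -14*-2 - (0)^2 = 28
Discriminant = (-16)^2 - 4*28 = 144.0
Eigenvalues: lambda_1 = -14.0, lambda_2 = -2.0
The function is concave.

1


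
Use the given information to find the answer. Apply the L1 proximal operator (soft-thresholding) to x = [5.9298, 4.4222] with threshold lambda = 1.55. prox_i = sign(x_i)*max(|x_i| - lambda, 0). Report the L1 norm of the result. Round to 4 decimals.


Soft-thresholding with lambda = 1.55:
prox(5.9298) = sign(5.9298)*max(|5.9298| - 1.55, 0) = 4.3798
prox(4.4222) = sign(4.4222)*max(|4.4222| - 1.55, 0) = 2.8722
prox(x) = [4.3798, 2.8722]
||prox(x)||_1 = 4.3798 + 2.8722 = 7.252


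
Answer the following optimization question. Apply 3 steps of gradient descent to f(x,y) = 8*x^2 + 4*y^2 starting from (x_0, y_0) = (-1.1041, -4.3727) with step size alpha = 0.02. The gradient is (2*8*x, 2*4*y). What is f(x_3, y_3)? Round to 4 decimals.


Gradient descent on f(x,y) = 8*x^2 + 4*y^2.
Starting point: (-1.1041, -4.3727), alpha = 0.02
Step 1: grad_x = 2*8*-1.1041 = -17.6656, grad_y = 2*4*-4.3727 = -34.9816
  x_1 = -1.1041 - 0.02*-17.6656 = -0.7508
  y_1 = -4.3727 - 0.02*-34.9816 = -3.6731
Step 2: grad_x = 2*8*-0.7508 = -12.0126, grad_y = 2*4*-3.6731 = -29.3845
  x_2 = -0.7508 - 0.02*-12.0126 = -0.5105
  y_2 = -3.6731 - 0.02*-29.3845 = -3.0854
Step 3: grad_x = 2*8*-0.5105 = -8.1686, grad_y = 2*4*-3.0854 = -24.683
  x_3 = -0.5105 - 0.02*-8.1686 = -0.3472
  y_3 = -3.0854 - 0.02*-24.683 = -2.5917
f(-0.3472, -2.5917) = 8*(-0.3472)^2 + 4*(-2.5917)^2 = 27.8322


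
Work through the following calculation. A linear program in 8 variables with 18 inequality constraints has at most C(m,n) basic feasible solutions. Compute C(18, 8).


Each vertex corresponds to some choice of n active constraints out of m, so the number of vertices is at most C(m, n) = m! / (n!(m-n)!).
m = 18, n = 8
Numerator: 18 * 17 * 16 * 15 * 14 * 13 * 12 * 11
Denominator: 8! = 40320
C(18, 8) = 43758


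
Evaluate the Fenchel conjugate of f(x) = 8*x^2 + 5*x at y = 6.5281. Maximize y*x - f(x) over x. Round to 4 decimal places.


f*(y) = sup_x {y*x - a*x^2 - b*x} = sup_x {(y-b)*x - a*x^2}
FOC: (y - b) - 2a*x = 0 => x* = (y - b)/(2a)
x* = (6.5281 - 5)/(2*8) = 0.0955
f*(6.5281) = (y-b)^2/(4a) = (6.5281 - 5)^2/(4*8)
= 2.3351/32 = 0.073


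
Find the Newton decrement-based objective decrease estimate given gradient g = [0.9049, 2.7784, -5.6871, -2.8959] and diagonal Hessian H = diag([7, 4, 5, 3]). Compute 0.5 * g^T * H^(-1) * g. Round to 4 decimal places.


Step 1: H is diagonal, so H^(-1) * g = [0.1293, 0.6946, -1.1374, -0.9653].
Step 2: g^T H^(-1) g = sum_i g_i^2 / H_ii
  = (0.9049)^2/7 + (2.7784)^2/4 + (-5.6871)^2/5 + (-2.8959)^2/3
  = 0.117 + 1.9299 + 6.4686 + 2.7954 = 11.3109
Step 3: Objective decrease = 0.5 * g^T H^(-1) g = 5.6554


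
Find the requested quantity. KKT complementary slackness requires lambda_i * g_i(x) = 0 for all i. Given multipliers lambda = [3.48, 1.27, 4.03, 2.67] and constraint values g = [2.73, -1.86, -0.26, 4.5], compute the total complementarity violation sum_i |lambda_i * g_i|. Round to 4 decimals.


KKT complementary slackness check:
lambda_1 * g_1 = 3.48 * 2.73 = 9.5004
lambda_2 * g_2 = 1.27 * -1.86 = -2.3622
lambda_3 * g_3 = 4.03 * -0.26 = -1.0478
lambda_4 * g_4 = 2.67 * 4.5 = 12.015
Total violation = 9.5004 + 2.3622 + 1.0478 + 12.015 = 24.9254


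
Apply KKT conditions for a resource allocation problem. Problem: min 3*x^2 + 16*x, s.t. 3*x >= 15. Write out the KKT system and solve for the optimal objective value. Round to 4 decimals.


Step 1: Try lambda = 0 (constraint inactive).
x_unc = -16/(2*3) = -2.6667
Check: 3*-2.6667 = -8.0001 < 15 -- violated!
Step 2: Constraint must be active: 3*x = 15
x* = 15/3 = 5.0
lambda = (2*3*5.0 + 16)/3 = 15.3333
Step 3: Compute optimal value.
f(x*) = 3*5.0^2 + 16*5.0 = 155.0


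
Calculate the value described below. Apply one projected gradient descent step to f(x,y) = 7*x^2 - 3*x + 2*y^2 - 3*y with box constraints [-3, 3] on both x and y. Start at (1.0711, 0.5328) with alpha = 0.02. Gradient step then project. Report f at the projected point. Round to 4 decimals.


Step 1: Compute gradient at (1.0711, 0.5328).
grad_x = 2*7*1.0711 - 3 = 11.9954
grad_y = 2*2*0.5328 - 3 = -0.8688
Step 2: Gradient step.
x_raw = 1.0711 - 0.02*11.9954 = 0.8312
y_raw = 0.5328 - 0.02*-0.8688 = 0.5502
Step 3: Project onto [-3, 3].
x_proj = clip(0.8312) = 0.8312
y_proj = clip(0.5502) = 0.5502
Step 4: Evaluate f.
f(0.8312, 0.5502) = 1.2974


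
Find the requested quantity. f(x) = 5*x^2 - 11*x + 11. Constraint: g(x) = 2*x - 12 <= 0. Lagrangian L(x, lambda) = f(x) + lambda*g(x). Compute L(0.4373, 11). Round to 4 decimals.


Step 1: Evaluate f(x).
f(0.4373) = 5*0.4373^2 - 11*0.4373 + 11 = 7.1459
Step 2: Evaluate g(x).
g(0.4373) = 2*0.4373 - 12 = -11.1254
Step 3: Compute Lagrangian.
L = 7.1459 + 11*-11.1254 = -115.2335


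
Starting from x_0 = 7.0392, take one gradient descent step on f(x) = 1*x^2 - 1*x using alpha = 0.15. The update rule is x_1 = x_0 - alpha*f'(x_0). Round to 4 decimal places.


We compute the gradient at x_0 and apply the update.
f'(x) = 2*x - 1
f'(7.0392) = 2*7.0392 - 1 = 13.0784
x_1 = 7.0392 - 0.15*13.0784 = 5.0774


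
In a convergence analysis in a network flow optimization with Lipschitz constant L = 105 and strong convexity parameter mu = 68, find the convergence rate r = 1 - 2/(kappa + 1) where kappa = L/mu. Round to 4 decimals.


Step 1: Compute the condition number.
kappa = L/mu = 105/68 = 1.5441
Step 2: Compute the convergence rate.
r = 1 - 2/(kappa + 1) = 1 - 2*mu/(L + mu) = (L - mu)/(L + mu) = 37/173 = 0.2139


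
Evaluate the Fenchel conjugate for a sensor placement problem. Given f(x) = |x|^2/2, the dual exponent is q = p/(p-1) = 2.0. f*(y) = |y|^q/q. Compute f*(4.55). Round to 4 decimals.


The conjugate exponent q satisfies 1/p + 1/q = 1.
p = 2, so q = 2/(2 - 1) = 2.0
|y|^q = 4.55^2.0 = 20.7025
f*(4.55) = 20.7025 / 2.0 = 10.3513


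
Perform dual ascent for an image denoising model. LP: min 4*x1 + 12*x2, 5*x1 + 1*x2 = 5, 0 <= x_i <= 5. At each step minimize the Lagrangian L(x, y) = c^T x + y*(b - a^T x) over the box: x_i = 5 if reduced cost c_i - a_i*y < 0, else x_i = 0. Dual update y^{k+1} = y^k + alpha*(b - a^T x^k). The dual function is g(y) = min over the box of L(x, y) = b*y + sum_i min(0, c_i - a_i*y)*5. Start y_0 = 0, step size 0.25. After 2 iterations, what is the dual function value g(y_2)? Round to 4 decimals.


Dual ascent for LP: min 4*x1 + 12*x2, 5*x1 + 1*x2 = 5, 0 <= x_i <= 5
Step 1: y^k = 0.0, reduced costs: (4.0, 12.0)
  x^k = (0.0, 0.0), subgradient = b - a^T x = 5.0
  y^{k+1} = 0.0 + 0.25*5.0 = 1.25
Step 2: y^k = 1.25, reduced costs: (-2.25, 10.75)
  x^k = (5.0, 0.0), subgradient = b - a^T x = -20.0
  y^{k+1} = 1.25 + 0.25*-20.0 = -3.75
Dual objective at y_2 = -3.75: reduced costs (22.75, 15.75), box minimizer x = (0.0, 0.0)
g(y_2) = b*y + (c1 - a1*y)*x1 + (c2 - a2*y)*x2 = 5*(-3.75) + 22.75*0.0 + 15.75*0.0 = -18.75 + 0.0 + 0.0 = -18.75


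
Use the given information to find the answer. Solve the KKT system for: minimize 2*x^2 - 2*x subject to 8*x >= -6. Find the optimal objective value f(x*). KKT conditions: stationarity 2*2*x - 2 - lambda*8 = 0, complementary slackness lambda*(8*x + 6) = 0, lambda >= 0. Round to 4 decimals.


Step 1: Try lambda = 0 (constraint inactive).
Stationarity: 2*2*x - 2 = 0
x* = 2/(2*2) = 0.5
Check constraint: 8*0.5 = 4.0 >= -6 -- satisfied.
Step 2: Compute optimal value.
f(x*) = 2*0.5^2 - 2*0.5 = -0.5


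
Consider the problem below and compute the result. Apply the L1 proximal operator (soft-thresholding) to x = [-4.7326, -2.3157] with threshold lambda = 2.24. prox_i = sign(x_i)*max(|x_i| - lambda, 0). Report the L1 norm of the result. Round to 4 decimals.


Soft-thresholding with lambda = 2.24:
prox(-4.7326) = sign(-4.7326)*max(|-4.7326| - 2.24, 0) = -2.4926
prox(-2.3157) = sign(-2.3157)*max(|-2.3157| - 2.24, 0) = -0.0757
prox(x) = [-2.4926, -0.0757]
||prox(x)||_1 = 2.4926 + 0.0757 = 2.5683


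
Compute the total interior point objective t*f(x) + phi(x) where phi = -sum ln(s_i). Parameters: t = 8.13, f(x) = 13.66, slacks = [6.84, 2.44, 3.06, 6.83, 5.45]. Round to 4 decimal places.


Step 1: Compute log-barrier.
ln values: [1.9228, 0.892, 1.1184, 1.9213, 1.6956]
phi = -(1.9228 + 0.892 + 1.1184 + 1.9213 + 1.6956) = -7.5501
Step 2: Compute augmented objective.
t*f(x) = 8.13*13.66 = 111.0558
Total = 111.0558 - 7.5501 = 103.5057


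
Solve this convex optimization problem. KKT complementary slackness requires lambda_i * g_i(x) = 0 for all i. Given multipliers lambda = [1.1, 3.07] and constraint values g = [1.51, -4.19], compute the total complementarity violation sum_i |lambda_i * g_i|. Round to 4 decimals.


KKT complementary slackness check:
lambda_1 * g_1 = 1.1 * 1.51 = 1.661
lambda_2 * g_2 = 3.07 * -4.19 = -12.8633
Total violation = 1.661 + 12.8633 = 14.5243


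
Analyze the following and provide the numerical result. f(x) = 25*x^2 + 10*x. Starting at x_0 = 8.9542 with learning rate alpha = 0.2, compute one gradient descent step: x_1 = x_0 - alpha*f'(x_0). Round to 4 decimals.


We compute the gradient at x_0 and apply the update.
f'(x) = 50*x + 10
f'(8.9542) = 50*8.9542 + 10 = 457.71
x_1 = 8.9542 - 0.2*457.71 = -82.5878


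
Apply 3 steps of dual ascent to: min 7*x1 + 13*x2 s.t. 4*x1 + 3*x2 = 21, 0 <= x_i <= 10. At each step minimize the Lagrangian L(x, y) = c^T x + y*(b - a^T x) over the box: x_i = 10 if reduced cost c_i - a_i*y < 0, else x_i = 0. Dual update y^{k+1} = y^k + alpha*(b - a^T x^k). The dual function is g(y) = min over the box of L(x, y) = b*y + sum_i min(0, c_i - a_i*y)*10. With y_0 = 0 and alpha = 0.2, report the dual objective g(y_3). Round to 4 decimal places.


Dual ascent for LP: min 7*x1 + 13*x2, 4*x1 + 3*x2 = 21, 0 <= x_i <= 10
Step 1: y^k = 0.0, reduced costs: (7.0, 13.0)
  x^k = (0.0, 0.0), subgradient = b - a^T x = 21.0
  y^{k+1} = 0.0 + 0.2*21.0 = 4.2
Step 2: y^k = 4.2, reduced costs: (-9.8, 0.4)
  x^k = (10.0, 0.0), subgradient = b - a^T x = -19.0
  y^{k+1} = 4.2 + 0.2*-19.0 = 0.4
Step 3: y^k = 0.4, reduced costs: (5.4, 11.8)
  x^k = (0.0, 0.0), subgradient = b - a^T x = 21.0
  y^{k+1} = 0.4 + 0.2*21.0 = 4.6
Dual objective at y_3 = 4.6: reduced costs (-11.4, -0.8), box minimizer x = (10.0, 10.0)
g(y_3) = b*y + (c1 - a1*y)*x1 + (c2 - a2*y)*x2 = 21*4.6 + (-11.4)*10.0 + (-0.8)*10.0 = 96.6 - 114.0 - 8.0 = -25.4


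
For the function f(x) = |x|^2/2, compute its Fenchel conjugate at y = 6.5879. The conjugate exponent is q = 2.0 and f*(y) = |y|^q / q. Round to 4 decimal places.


The conjugate exponent q satisfies 1/p + 1/q = 1.
p = 2, so q = 2/(2 - 1) = 2.0
|y|^q = 6.5879^2.0 = 43.4004
f*(6.5879) = 43.4004 / 2.0 = 21.7002


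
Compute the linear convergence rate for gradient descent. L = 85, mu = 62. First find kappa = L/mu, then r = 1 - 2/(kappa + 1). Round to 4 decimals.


Step 1: Compute the condition number.
kappa = L/mu = 85/62 = 1.371
Step 2: Compute the convergence rate.
r = 1 - 2/(kappa + 1) = 1 - 2*mu/(L + mu) = (L - mu)/(L + mu) = 23/147 = 0.1565


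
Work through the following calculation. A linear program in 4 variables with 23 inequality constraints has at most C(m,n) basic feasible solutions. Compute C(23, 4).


Each vertex corresponds to some choice of n active constraints out of m, so the number of vertices is at most C(m, n) = m! / (n!(m-n)!).
m = 23, n = 4
Numerator: 23 * 22 * 21 * 20
Denominator: 4! = 24
C(23, 4) = 8855


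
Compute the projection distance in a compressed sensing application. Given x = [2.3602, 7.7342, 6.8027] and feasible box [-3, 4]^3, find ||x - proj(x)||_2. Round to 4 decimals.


Project each component onto [-3, 4].
clip(2.3602) = 2.3602, clip(7.7342) = 4.0, clip(6.8027) = 4.0
Projection = [2.3602, 4.0, 4.0]
Squared diffs: [0.0, 13.9442, 7.8551]
Distance = sqrt(21.7993) = 4.669


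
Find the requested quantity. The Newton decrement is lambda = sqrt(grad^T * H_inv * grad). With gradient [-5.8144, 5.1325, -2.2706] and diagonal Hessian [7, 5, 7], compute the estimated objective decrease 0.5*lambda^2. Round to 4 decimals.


Step 1: H is diagonal, so H^(-1) * g = [-0.8306, 1.0265, -0.3244].
Step 2: g^T H^(-1) g = sum_i g_i^2 / H_ii
  = (-5.8144)^2/7 + (5.1325)^2/5 + (-2.2706)^2/7
  = 4.8296 + 5.2685 + 0.7365 = 10.8346
Step 3: Objective decrease = 0.5 * g^T H^(-1) g = 5.4173


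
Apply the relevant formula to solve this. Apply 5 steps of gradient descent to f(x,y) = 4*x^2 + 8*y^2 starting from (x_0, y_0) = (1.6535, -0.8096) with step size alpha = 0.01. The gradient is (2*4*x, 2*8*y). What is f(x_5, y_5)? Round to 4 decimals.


Gradient descent on f(x,y) = 4*x^2 + 8*y^2.
Starting point: (1.6535, -0.8096), alpha = 0.01
Step 1: grad_x = 2*4*1.6535 = 13.228, grad_y = 2*8*-0.8096 = -12.9536
  x_1 = 1.6535 - 0.01*13.228 = 1.5212
  y_1 = -0.8096 - 0.01*-12.9536 = -0.6801
Step 2: grad_x = 2*4*1.5212 = 12.1698, grad_y = 2*8*-0.6801 = -10.881
  x_2 = 1.5212 - 0.01*12.1698 = 1.3995
  y_2 = -0.6801 - 0.01*-10.881 = -0.5713
Step 3: grad_x = 2*4*1.3995 = 11.1962, grad_y = 2*8*-0.5713 = -9.1401
  x_3 = 1.3995 - 0.01*11.1962 = 1.2876
  y_3 = -0.5713 - 0.01*-9.1401 = -0.4799
Step 4: grad_x = 2*4*1.2876 = 10.3005, grad_y = 2*8*-0.4799 = -7.6777
  x_4 = 1.2876 - 0.01*10.3005 = 1.1846
  y_4 = -0.4799 - 0.01*-7.6777 = -0.4031
Step 5: grad_x = 2*4*1.1846 = 9.4764, grad_y = 2*8*-0.4031 = -6.4492
  x_5 = 1.1846 - 0.01*9.4764 = 1.0898
  y_5 = -0.4031 - 0.01*-6.4492 = -0.3386
f(1.0898, -0.3386) = 4*1.0898^2 + 8*(-0.3386)^2 = 5.6677


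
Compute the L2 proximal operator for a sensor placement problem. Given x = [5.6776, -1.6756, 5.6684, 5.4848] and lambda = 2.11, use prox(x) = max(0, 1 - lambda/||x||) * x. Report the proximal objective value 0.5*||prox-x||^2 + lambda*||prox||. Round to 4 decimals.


Step 1: Compute ||x||.
||x|| = 9.8619
Step 2: Compute scaling factor.
scale = max(0, 1 - 2.11/9.8619) = 0.786
Step 3: prox(x) = [4.4628, -1.3171, 4.4556, 4.3113]
||prox(x)|| = 7.7519
Step 4: Proximal objective.
0.5*||prox-x||^2 = 2.2261
lambda*||prox|| = 16.3565
Total = 18.5825


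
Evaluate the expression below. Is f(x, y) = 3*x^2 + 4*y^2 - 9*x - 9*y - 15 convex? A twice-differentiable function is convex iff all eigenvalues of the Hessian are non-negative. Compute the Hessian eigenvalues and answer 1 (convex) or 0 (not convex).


The Hessian of f(x,y) = 3*x^2 + 4*y^2 - 9*x - 9*y - 15 is:
H = [[6, 0], [0, 8]]
Trace = 6 + 8 = 14
Determinant = 6*8 - (0)^2 = 48
Discriminant = (14)^2 - 4*48 = 4.0
Eigenvalues: lambda_1 = 6.0, lambda_2 = 8.0
The function is convex.

1


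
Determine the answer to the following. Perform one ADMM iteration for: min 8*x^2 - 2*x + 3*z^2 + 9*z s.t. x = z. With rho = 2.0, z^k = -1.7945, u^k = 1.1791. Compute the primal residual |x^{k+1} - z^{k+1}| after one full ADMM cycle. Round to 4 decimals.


ADMM iteration with rho = 2.0, z^k = -1.7945, u^k = 1.1791
Step 1: x-update.
Minimize 8*x^2 - 2*x + (2.0/2)*(x + 1.7945 + 1.1791)^2
FOC: (2*8 + 2.0)*x = 2 + 2.0*(-1.7945 - 1.1791)
x^{k+1} = -0.2193
Step 2: z-update.
Minimize 3*z^2 + 9*z + (2.0/2)*(-0.2193 - z + 1.1791)^2
FOC: (2*3 + 2.0)*z = -9 + 2.0*(-0.2193 + 1.1791)
z^{k+1} = -0.885
Step 3: u-update.
u^{k+1} = 1.1791 - 0.2193 + 0.885 = 1.8449
Step 4: Primal residual = |-0.2193 + 0.885| = 0.6658


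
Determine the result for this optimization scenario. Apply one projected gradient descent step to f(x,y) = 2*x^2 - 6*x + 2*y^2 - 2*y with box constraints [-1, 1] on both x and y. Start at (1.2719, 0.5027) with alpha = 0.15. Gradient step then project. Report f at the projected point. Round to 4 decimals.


Step 1: Compute gradient at (1.2719, 0.5027).
grad_x = 2*2*1.2719 - 6 = -0.9124
grad_y = 2*2*0.5027 - 2 = 0.0108
Step 2: Gradient step.
x_raw = 1.2719 - 0.15*-0.9124 = 1.4088
y_raw = 0.5027 - 0.15*0.0108 = 0.5011
Step 3: Project onto [-1, 1].
x_proj = clip(1.4088) = 1.0
y_proj = clip(0.5011) = 0.5011
Step 4: Evaluate f.
f(1.0, 0.5011) = -4.5


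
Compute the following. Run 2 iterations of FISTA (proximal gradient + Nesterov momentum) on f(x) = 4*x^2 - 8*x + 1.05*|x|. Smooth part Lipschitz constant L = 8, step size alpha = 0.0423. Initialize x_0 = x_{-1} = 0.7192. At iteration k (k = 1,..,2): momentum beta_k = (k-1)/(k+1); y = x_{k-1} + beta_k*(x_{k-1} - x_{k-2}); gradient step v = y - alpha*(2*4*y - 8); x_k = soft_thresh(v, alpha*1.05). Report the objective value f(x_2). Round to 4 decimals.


FISTA on f(x) = 4*x^2 - 8*x + 1.05*|x|
L = 8, alpha = 0.0423
Iteration 1: beta = 0.0, y = 0.7192 + 0.0*(0.7192 - 0.7192) = 0.7192
  grad(y) = -2.2464, v = y - alpha*grad = 0.8142
  prox(v) = soft_thresh(0.8142, 0.0444) = 0.7698
Iteration 2: beta = 0.3333, y = 0.7698 + 0.3333*(0.7698 - 0.7192) = 0.7867
  grad(y) = -1.7066, v = y - alpha*grad = 0.8589
  prox(v) = soft_thresh(0.8589, 0.0444) = 0.8145
f(x_2) = 4*0.8145^2 - 8*0.8145 + 1.05*|0.8145| = -3.0071


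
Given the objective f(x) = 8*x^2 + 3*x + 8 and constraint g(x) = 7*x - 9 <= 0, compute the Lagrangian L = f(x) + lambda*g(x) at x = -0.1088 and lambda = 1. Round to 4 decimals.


Step 1: Evaluate f(x).
f(-0.1088) = 8*(-0.1088)^2 + 3*(-0.1088) + 8 = 7.7683
Step 2: Evaluate g(x).
g(-0.1088) = 7*-0.1088 - 9 = -9.7616
Step 3: Compute Lagrangian.
L = 7.7683 + 1*-9.7616 = -1.9933


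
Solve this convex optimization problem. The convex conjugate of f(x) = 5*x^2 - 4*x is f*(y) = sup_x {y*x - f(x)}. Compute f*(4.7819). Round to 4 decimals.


f*(y) = sup_x {y*x - a*x^2 - b*x} = sup_x {(y-b)*x - a*x^2}
FOC: (y - b) - 2a*x = 0 => x* = (y - b)/(2a)
x* = (4.7819 + 4)/(2*5) = 0.8782
f*(4.7819) = (y-b)^2/(4a) = (4.7819 + 4)^2/(4*5)
= 77.1218/20 = 3.8561


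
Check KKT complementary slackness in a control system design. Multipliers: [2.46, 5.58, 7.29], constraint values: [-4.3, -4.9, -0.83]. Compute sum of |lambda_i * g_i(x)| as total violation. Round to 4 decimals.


KKT complementary slackness check:
lambda_1 * g_1 = 2.46 * -4.3 = -10.578
lambda_2 * g_2 = 5.58 * -4.9 = -27.342
lambda_3 * g_3 = 7.29 * -0.83 = -6.0507
Total violation = 10.578 + 27.342 + 6.0507 = 43.9707
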